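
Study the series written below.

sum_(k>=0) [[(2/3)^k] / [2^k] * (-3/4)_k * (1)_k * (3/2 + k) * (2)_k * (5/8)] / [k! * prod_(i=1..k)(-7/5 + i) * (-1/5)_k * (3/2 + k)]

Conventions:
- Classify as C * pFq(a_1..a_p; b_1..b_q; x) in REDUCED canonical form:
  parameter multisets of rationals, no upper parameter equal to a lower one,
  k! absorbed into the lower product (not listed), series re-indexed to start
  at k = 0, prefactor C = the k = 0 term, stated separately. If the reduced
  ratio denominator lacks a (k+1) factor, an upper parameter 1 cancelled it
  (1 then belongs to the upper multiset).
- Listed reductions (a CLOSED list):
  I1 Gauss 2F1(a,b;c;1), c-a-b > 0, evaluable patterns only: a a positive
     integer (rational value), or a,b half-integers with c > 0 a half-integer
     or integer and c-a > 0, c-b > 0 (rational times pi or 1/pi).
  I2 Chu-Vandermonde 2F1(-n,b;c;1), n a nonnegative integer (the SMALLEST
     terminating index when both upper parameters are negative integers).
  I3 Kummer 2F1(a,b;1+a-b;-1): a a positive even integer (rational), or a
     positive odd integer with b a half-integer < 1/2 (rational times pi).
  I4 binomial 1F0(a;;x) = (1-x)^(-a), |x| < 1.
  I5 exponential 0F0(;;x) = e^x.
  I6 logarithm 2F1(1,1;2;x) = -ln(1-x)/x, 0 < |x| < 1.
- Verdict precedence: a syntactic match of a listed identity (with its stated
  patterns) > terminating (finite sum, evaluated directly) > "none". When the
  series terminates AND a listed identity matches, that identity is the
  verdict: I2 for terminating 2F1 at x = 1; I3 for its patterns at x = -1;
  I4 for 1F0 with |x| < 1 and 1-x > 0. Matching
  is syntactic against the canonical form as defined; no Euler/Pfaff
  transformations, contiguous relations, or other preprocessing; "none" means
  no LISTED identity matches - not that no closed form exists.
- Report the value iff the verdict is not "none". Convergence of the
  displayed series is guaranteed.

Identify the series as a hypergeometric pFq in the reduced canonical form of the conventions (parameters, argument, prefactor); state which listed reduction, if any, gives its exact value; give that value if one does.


Prefactor 5/8, argument 1/3: 3F2 with upper {-3/4, 1, 2} over lower {-2/5, -1/5}. Verdict: no listed reduction: x = 1/3 and upper {-3/4, 1, 2} fail every I1-I6 pattern.

Structural cue: t_0 = 5/8 here, and striking the common factor k + 3/2 reduces the term (C = 5/8).
Ratio: r(k) = (1/3) * (k-3/4) (k+1) (k+2) / [(k-2/5) (k-1/5) (k+1)] ; factor over Q: parameters, x = (1/3), and C = 5/8.


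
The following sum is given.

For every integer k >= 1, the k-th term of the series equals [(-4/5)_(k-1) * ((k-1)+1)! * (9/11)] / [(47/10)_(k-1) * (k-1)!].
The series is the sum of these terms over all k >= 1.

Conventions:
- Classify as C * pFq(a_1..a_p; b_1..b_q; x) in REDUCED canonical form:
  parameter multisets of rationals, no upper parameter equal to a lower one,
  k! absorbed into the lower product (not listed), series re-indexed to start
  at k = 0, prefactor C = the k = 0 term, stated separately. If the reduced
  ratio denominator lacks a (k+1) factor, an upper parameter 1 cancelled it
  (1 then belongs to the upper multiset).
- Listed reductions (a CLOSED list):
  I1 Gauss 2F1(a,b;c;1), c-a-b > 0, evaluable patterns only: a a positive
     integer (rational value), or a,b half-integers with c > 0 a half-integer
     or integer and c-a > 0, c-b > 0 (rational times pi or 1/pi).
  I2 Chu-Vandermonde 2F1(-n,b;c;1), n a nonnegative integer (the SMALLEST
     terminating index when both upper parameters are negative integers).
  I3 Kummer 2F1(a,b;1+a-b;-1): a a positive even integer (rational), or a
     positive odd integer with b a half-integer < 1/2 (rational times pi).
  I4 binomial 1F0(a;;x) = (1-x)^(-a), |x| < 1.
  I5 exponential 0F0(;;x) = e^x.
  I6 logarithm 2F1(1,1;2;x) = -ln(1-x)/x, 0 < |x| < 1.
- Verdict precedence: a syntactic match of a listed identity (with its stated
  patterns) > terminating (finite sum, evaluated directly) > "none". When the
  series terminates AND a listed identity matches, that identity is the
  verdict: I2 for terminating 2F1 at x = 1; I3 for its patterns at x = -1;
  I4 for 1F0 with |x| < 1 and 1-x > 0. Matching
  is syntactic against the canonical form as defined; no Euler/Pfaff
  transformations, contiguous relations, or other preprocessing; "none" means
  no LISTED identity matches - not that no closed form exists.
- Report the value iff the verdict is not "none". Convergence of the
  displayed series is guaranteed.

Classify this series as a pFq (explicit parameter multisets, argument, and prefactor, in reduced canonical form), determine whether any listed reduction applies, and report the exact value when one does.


Prefactor 9/11, argument 1: 2F1 with upper {-4/5, 2} over lower {47/10}. Verdict: Gauss (I1, integer-parameter pattern) matches (x = 1: the Gamma ratio telescopes since c-a-b = 7/2 > 0 and a = 2 in Z>0). Sum: 999/1925.

First insight: from the first term 9/11: the factorial ratio (prefactor 9/11) (k+a-1)!/(a-1)! is a rising factorial (a)_k.
Term ratio: r(k) = 1 * (k-4/5) (k+2) / [(k+47/10) (k+1)] - poly over poly, x = 1 from leading terms; C = 9/11 at k = 0.


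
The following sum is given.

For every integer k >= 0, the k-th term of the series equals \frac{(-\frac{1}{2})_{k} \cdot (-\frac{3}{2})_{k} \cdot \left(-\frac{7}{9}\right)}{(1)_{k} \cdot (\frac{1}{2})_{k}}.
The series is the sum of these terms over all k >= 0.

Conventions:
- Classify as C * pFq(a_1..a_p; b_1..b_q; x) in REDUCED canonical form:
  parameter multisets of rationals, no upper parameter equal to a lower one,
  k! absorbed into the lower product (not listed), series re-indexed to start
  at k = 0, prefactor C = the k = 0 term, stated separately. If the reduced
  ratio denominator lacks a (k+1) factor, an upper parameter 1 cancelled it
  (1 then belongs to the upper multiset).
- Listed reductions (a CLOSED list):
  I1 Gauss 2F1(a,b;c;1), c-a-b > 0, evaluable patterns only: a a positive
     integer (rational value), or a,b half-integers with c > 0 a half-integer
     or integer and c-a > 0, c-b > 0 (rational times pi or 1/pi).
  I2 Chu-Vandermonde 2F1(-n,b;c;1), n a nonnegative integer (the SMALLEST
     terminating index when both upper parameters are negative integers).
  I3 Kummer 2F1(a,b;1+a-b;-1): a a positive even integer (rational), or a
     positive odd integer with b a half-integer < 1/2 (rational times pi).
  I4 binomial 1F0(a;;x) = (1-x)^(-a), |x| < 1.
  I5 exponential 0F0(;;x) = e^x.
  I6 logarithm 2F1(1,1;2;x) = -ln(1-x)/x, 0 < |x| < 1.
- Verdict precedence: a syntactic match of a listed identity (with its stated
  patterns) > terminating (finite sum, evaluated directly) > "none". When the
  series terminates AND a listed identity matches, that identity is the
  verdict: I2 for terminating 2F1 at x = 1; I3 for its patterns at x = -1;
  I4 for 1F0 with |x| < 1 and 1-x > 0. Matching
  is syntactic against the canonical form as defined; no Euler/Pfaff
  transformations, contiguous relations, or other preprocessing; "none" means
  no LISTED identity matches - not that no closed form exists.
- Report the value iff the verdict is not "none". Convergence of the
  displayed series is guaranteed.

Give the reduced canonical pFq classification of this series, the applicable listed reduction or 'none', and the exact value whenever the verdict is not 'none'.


With C = -\frac{7}{9}: the canonical form is 2F1(-\frac{3}{2}, -\frac{1}{2}; \frac{1}{2}; 1). Verdict: Gauss's theorem I1 (half-integer case) matches (x = 1; upper {-\frac{3}{2}, -\frac{1}{2}} half-integers, c = \frac{1}{2} in the evaluable pattern). Hence: \left(-\frac{7}{12}\right) \cdot \pi.

First insight: x = 1 and (1)_k (C = -7/9, x = 1) is k! itself.
Term ratio: r(k) = 1 * (k-\frac{3}{2}) (k-\frac{1}{2}) / [(k+\frac{1}{2}) (k+1)] ; factor over Q: parameters, x = 1, and C = -\frac{7}{9}.


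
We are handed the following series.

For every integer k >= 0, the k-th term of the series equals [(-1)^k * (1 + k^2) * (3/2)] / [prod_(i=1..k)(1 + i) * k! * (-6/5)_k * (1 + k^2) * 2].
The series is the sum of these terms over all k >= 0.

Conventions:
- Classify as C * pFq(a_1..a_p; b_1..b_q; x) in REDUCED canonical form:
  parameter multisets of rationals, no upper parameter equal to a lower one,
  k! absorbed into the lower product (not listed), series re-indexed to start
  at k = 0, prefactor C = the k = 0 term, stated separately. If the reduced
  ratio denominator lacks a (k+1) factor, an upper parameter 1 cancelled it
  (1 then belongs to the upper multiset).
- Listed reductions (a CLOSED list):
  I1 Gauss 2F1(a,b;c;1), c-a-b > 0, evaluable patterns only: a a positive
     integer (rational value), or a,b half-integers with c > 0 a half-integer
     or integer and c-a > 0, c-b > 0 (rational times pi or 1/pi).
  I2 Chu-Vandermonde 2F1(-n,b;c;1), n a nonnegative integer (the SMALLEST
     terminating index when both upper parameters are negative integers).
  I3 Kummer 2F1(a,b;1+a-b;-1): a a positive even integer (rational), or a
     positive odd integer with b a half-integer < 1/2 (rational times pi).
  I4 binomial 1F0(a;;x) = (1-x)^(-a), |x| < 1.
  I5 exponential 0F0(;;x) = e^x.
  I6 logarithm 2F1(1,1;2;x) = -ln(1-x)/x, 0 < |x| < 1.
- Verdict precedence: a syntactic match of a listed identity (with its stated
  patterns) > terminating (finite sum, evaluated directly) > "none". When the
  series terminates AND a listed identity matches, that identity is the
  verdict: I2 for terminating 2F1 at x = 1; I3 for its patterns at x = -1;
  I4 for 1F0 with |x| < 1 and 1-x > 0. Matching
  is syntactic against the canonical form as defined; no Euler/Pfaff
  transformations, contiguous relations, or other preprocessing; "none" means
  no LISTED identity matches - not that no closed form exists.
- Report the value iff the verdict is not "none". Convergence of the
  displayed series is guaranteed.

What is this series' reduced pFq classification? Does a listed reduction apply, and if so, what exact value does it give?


At argument -1: a 0F2 with upper {-}, lower {-6/5, 2}, scaled by C = 3/4. Verdict: none - this 0F2 at x = -1 matches no listed pattern, and upper {-} holds no stopper.

Structural cue: t_0 = 3/4 here, and the lower running product (C = 3/4, x = -1) is a rising factorial.
Term ratio: r(k) = (-1) * 1 / [(k-6/5) (k+2) (k+1)] - poly over poly, x = (-1) from leading terms; C = 3/4 at k = 0.


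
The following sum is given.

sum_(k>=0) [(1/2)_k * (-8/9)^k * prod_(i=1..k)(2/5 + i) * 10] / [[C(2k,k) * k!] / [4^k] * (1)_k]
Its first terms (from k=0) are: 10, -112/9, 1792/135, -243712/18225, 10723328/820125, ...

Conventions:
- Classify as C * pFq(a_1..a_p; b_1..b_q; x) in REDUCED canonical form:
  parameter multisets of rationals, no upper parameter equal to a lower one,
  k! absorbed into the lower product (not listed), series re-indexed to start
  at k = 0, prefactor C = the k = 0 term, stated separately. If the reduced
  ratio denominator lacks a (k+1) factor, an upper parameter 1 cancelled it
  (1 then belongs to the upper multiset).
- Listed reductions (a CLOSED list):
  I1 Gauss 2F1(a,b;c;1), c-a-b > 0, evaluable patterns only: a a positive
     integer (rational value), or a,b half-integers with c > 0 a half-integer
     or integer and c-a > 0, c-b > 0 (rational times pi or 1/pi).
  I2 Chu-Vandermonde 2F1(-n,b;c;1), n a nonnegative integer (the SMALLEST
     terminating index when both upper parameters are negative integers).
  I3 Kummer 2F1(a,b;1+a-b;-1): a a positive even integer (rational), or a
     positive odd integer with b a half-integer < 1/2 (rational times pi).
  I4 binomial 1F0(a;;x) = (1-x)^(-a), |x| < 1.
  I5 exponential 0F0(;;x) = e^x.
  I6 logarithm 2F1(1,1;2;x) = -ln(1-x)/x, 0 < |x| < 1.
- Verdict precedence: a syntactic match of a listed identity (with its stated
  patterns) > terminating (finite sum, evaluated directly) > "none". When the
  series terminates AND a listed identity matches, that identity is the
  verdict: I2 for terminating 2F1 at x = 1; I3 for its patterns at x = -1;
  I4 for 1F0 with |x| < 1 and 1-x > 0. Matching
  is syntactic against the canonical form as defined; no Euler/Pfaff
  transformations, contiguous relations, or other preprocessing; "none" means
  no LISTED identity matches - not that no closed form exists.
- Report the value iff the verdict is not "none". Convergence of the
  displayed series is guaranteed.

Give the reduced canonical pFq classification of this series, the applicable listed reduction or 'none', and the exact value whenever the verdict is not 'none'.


At argument -8/9: a 1F0 with upper {7/5}, lower {-}, scaled by C = 10. Verdict: the I4 binomial reduction fires (the 1F0 binomial series: exponent -7/5, x = -8/9). Value: 10 * (17/9)^(-7/5).

Key step: x = (-8/9) and the running product (prefactor 10) telescopes to a rising factorial.
Adjacent-term ratio: r(k) = (-8/9) * (k+7/5) / [(k+1)] ; factor over Q: parameters, x = (-8/9), and C = 10.


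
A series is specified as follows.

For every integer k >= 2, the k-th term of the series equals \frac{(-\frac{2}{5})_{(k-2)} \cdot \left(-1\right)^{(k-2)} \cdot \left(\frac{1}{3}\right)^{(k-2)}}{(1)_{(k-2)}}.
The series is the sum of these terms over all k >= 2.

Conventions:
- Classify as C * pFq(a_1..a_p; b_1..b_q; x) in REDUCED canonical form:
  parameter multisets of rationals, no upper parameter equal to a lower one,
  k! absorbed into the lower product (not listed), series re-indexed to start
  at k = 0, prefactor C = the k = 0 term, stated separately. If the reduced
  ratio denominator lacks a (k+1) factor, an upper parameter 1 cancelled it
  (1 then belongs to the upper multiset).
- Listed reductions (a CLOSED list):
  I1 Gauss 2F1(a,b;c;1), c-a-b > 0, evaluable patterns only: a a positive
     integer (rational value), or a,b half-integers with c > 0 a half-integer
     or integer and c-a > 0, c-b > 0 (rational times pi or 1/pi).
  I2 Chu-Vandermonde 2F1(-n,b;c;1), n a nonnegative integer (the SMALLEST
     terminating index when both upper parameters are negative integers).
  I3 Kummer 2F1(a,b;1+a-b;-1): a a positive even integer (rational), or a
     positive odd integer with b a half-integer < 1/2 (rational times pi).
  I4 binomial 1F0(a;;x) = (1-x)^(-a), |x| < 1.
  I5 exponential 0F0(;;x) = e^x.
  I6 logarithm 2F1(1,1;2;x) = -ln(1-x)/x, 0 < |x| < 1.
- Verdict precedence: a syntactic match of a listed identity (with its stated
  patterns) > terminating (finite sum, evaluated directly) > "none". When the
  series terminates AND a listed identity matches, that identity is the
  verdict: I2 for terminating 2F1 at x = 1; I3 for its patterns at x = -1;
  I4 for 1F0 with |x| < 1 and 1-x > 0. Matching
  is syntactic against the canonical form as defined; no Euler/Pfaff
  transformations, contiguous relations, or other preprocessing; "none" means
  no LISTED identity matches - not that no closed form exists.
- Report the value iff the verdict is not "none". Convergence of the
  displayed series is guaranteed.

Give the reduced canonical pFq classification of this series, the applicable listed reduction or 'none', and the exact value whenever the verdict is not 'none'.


Key step: t_0 = 1 here, and the (-1)^k factor (C = 1, x = -1/3) folds into the argument's sign.
Consecutive-term ratio: r(k) = -\frac{1}{3} * (k-\frac{2}{5}) / [(k+1)] - poly over poly, x = -\frac{1}{3} from leading terms; C = 1 at k = 0.

Canonical form: C = 1 times 1F0 with upper {-\frac{2}{5}}, lower {-}, x = -\frac{1}{3}. Verdict: the binomial series (I4) applies (the 1F0 binomial series: exponent 2/5, x = -\frac{1}{3}). Value: \left(\frac{4}{3}\right)^{\frac{2}{5}}.


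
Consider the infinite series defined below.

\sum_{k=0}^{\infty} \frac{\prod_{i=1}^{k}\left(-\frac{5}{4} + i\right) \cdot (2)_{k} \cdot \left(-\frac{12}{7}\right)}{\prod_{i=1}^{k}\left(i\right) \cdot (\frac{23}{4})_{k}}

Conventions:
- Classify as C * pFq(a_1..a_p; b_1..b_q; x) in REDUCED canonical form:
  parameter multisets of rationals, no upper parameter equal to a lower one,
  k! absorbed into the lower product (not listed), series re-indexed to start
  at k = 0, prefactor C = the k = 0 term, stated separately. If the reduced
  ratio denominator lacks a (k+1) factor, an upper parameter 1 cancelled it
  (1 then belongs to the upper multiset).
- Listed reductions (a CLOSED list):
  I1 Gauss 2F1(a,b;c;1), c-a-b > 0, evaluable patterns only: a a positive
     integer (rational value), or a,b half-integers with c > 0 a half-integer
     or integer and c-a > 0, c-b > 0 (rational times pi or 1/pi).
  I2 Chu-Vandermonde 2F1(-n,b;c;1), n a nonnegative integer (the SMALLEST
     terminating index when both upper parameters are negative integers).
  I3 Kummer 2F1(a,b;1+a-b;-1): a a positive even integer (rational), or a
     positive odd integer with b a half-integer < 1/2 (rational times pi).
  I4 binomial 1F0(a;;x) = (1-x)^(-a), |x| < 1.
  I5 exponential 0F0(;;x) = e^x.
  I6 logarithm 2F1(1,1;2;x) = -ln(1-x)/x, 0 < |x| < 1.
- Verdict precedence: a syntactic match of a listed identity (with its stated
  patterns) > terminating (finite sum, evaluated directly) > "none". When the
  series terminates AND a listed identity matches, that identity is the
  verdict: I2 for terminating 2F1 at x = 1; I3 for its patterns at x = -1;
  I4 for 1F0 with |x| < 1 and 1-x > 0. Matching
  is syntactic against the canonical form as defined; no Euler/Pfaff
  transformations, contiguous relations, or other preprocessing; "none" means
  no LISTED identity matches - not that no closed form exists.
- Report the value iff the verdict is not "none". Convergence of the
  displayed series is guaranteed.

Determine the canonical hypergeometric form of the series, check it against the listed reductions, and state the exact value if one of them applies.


First insight: from the first term -\frac{12}{7}: the product of the first k integers (C = -12/7) is k!.
Step ratio: r(k) = 1 * (k-\frac{1}{4}) (k+2) / [(k+\frac{23}{4}) (k+1)] ; factor over Q: parameters, x = 1, and C = -\frac{12}{7}.

Reduced: x = 1, 2F1, upper = {-\frac{1}{4}, 2}, lower = {\frac{23}{4}}, C = -\frac{12}{7}. Verdict: the Gauss summation I1 fires (x = 1: the Gamma ratio telescopes since c-a-b = 4 > 0 and a = 2 in Z>0). Sum: -\frac{171}{112}.


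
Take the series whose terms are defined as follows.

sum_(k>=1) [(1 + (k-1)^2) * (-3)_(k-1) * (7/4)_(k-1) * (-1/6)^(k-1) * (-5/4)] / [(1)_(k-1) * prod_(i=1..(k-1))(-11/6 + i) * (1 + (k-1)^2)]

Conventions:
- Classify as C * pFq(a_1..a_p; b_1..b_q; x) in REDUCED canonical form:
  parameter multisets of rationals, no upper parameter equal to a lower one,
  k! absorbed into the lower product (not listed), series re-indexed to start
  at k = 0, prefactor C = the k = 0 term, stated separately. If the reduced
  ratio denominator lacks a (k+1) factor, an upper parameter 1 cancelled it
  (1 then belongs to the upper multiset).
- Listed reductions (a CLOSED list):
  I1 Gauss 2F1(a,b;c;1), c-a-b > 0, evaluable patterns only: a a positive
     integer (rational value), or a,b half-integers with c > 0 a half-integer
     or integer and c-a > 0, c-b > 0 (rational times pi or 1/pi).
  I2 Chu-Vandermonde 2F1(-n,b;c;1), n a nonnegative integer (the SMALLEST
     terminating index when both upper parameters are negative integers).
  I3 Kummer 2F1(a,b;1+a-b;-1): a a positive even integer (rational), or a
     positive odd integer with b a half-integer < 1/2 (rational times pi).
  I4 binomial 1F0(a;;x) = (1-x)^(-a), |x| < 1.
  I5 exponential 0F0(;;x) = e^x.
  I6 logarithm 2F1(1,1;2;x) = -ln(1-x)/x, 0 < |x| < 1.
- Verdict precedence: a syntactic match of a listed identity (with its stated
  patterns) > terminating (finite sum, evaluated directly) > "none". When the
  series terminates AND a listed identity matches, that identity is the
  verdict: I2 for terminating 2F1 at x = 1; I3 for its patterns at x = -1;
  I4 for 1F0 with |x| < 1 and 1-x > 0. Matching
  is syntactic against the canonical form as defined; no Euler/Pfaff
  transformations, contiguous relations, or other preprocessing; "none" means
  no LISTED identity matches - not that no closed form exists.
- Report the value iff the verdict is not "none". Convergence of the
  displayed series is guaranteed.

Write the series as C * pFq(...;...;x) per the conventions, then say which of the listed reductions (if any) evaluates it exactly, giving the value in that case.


First insight: t_0 = -5/4 here, and striking the common factor k^2 + 1 reduces the term (prefactor -5/4).
Adjacent-term ratio: r(k) = (-1/6) * (k-3) (k+7/4) / [(k-5/6) (k+1)] - rational in k. x = (-1/6); t_0 = -5/4; negate the roots.

x = -1/6 here; the reduced form reads 2F1, upper {-3, 7/4}, lower {-5/6}, C = -5/4. Verdict: terminating - upper -3 stops the sum at k = 3; the 4 terms are added exactly. Its exact value is 1105/256.


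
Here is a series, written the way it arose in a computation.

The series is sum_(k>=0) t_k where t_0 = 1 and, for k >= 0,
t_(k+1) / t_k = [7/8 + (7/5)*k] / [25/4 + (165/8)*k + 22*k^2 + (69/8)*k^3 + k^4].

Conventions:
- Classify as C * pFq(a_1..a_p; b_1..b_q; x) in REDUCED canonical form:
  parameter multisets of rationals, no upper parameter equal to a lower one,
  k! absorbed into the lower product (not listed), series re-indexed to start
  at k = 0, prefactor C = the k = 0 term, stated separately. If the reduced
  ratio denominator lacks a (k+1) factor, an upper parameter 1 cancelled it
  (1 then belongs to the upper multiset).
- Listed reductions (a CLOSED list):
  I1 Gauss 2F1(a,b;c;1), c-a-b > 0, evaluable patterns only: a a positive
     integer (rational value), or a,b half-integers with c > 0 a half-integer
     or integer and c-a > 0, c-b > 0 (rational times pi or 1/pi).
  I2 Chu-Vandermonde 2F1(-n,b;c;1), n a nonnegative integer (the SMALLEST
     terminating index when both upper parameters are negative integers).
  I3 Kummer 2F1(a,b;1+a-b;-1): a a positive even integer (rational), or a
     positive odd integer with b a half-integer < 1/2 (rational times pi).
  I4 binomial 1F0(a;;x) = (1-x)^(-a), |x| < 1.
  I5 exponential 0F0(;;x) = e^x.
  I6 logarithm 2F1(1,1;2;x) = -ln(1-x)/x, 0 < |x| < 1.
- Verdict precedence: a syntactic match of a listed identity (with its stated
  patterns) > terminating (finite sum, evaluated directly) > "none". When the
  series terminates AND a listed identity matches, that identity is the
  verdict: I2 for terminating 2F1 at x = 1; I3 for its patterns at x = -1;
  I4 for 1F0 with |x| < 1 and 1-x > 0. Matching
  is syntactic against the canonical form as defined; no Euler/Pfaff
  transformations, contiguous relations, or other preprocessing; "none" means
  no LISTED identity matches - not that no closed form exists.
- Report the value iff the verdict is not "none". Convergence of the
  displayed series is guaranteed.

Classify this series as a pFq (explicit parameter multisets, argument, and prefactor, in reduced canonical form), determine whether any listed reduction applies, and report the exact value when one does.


Reduced: x = 7/5, 0F2, upper = {-}, lower = {2, 5}, C = 1. Verdict: none - this 0F2 at x = 7/5 matches no listed pattern, and upper {-} holds no stopper.

Key observation: with t_0 = 1, factor the ratio over Q (C = 1, x = 7/5): negated roots = parameters.
Consecutive-term ratio: r(k) = (7/5) * 1 / [(k+2) (k+5) (k+1)] - rational; roots negated = parameters, x = (7/5), C = 1.


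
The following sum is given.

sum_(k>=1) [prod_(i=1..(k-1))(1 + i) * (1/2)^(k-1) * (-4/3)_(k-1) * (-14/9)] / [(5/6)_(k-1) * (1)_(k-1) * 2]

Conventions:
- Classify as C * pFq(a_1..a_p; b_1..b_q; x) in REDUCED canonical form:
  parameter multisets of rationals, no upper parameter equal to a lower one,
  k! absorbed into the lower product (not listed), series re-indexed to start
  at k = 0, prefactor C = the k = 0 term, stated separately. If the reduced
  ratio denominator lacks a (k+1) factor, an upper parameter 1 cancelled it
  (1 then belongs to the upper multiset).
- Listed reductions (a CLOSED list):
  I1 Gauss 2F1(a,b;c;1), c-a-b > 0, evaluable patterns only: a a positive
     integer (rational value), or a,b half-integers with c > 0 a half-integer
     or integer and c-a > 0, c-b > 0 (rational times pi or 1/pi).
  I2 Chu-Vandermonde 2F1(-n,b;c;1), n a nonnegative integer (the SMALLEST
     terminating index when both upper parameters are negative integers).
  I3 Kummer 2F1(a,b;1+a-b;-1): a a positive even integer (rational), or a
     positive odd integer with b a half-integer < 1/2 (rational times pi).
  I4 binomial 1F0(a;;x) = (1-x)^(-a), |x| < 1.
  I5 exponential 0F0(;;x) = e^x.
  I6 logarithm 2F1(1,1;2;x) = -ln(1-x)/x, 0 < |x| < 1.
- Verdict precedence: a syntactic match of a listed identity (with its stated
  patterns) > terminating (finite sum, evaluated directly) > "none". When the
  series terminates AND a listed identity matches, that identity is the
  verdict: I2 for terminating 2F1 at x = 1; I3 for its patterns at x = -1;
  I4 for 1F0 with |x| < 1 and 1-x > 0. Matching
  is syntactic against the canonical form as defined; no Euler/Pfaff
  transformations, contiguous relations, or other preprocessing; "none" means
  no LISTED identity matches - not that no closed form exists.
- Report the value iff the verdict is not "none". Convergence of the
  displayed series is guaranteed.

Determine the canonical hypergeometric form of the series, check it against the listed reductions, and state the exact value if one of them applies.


Reduced: x = 1/2, 2F1, upper = {-4/3, 2}, lower = {5/6}, C = -7/9. Verdict: none. A 2F1 with upper {-4/3, 2} fits none of I1-I6 at x = 1/2; the sum runs forever.

Key step: with t_0 = -7/9, (1)_k (prefactor -7/9) is k! itself.
Adjacent-term ratio: r(k) = (1/2) * (k-4/3) (k+2) / [(k+5/6) (k+1)] - rational in k, leading ratio (1/2); with t_0 = -7/9, classification follows.


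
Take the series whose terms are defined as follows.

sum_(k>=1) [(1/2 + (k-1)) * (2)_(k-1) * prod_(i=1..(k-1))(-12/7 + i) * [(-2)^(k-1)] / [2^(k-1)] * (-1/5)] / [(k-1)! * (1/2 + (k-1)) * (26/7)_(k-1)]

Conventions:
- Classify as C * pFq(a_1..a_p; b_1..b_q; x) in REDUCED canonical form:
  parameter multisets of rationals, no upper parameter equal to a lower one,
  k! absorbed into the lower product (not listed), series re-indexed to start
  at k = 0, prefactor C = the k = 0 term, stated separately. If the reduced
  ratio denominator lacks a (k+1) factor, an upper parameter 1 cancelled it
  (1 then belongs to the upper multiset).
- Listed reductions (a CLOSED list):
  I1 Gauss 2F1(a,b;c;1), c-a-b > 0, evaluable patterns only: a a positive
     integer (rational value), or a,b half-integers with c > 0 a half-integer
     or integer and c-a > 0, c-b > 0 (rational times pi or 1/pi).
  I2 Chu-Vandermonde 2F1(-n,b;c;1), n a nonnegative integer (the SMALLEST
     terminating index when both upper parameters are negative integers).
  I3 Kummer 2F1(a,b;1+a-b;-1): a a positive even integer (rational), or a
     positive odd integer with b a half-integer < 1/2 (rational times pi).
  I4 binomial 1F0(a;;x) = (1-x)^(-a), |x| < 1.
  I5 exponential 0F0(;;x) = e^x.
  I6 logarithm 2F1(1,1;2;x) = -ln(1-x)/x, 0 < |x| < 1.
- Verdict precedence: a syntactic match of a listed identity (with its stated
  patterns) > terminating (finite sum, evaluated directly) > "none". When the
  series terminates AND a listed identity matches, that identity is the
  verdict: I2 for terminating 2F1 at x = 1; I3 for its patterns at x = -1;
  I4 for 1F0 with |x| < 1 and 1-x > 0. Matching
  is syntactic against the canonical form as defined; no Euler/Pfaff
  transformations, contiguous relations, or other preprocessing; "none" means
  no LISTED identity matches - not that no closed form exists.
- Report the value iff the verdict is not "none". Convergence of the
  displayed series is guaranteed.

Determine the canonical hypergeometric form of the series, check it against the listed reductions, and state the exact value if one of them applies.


x = -1 here; the reduced form reads 2F1, upper {-5/7, 2}, lower {26/7}, C = -1/5. Verdict: the Kummer evaluation I3 applies (x = -1; c = 26/7 equals 1+a-b for upper {-5/7, 2}: listed pattern). Sum: -19/70.

Key step: x = (-1) and the two k-th powers (C = -1/5) combine into one argument.
Term ratio: r(k) = (-1) * (k-5/7) (k+2) / [(k+26/7) (k+1)] - poly over poly, x = (-1) from leading terms; C = -1/5 at k = 0.


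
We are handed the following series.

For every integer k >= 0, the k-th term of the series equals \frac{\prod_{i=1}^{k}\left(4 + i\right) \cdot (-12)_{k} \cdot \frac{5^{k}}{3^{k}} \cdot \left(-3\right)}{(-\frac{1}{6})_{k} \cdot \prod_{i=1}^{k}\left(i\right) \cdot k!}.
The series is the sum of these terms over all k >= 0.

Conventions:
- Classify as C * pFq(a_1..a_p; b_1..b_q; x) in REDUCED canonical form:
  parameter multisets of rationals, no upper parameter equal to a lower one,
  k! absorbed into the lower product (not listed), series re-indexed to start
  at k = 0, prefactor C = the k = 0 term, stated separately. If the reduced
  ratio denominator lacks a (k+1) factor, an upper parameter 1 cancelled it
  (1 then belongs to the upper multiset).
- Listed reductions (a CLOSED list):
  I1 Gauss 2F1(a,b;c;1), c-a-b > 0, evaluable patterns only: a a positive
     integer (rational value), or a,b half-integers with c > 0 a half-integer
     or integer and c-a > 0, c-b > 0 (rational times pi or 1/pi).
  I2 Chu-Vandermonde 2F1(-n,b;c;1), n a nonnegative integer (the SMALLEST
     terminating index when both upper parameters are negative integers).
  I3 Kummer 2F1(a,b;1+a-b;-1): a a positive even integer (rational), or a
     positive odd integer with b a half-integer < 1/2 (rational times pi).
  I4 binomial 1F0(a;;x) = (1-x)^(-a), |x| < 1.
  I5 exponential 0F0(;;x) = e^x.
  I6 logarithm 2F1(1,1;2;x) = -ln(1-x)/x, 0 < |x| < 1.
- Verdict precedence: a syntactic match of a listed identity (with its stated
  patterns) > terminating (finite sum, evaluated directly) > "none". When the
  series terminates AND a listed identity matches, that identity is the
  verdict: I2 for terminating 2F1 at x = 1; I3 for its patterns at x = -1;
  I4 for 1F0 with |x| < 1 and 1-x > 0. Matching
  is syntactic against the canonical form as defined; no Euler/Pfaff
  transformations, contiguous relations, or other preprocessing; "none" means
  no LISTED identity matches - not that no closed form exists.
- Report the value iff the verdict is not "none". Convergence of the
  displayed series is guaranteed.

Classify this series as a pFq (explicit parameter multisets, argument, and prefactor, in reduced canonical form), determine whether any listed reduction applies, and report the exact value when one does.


Classification (C = -3): 2F2 with upper {-12, 5}, lower {-\frac{1}{6}, 1}, argument x = \frac{5}{3}. Verdict: terminating. (-12)_k vanishes past k = 12, leaving a 13-term sum, computed directly. Its exact value is \frac{16888178901129939}{5261082067087}.

The tell: t_0 being -3, the running product (C = -3) telescopes to a rising factorial.
Step ratio: r(k) = \frac{5}{3} * (k-12) (k+5) / [(k-\frac{1}{6}) (k+1) (k+1)] - rational; roots negated = parameters, x = \frac{5}{3}, C = -3.


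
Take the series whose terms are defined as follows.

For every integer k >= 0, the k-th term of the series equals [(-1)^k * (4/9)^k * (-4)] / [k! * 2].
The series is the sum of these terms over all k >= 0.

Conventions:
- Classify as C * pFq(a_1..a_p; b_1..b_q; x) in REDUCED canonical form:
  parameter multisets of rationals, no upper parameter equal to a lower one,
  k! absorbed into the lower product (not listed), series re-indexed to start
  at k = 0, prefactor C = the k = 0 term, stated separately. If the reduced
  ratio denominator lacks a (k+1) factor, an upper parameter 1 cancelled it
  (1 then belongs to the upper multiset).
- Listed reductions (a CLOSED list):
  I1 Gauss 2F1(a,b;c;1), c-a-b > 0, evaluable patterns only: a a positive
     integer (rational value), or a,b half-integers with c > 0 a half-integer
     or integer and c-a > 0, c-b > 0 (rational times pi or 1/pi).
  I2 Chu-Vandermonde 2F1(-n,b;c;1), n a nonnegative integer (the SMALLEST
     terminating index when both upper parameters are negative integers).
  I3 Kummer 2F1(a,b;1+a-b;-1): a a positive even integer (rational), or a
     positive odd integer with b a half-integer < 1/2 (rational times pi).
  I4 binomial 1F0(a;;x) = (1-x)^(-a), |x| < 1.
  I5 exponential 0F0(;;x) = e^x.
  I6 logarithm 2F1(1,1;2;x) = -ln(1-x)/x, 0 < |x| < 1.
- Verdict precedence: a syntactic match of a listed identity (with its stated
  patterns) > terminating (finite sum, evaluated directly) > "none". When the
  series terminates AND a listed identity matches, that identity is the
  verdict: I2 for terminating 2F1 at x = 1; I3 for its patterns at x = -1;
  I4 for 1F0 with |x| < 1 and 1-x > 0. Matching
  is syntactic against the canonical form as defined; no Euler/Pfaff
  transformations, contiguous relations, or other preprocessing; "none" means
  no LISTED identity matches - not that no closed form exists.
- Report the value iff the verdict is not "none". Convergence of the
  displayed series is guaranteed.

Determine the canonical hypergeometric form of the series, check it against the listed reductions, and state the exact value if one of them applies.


At argument -4/9: a 0F0 with upper {-}, lower {-}, scaled by C = -2. Verdict: the exponential series (I5) matches (the 0F0 exponential series at x = -4/9). Its exact value is (-2) * e^(-4/9).

Structural cue: with t_0 = -2, the (-1)^k factor (prefactor -2) folds into the argument's sign.
Adjacent-term ratio: r(k) = (-4/9) * 1 / [(k+1)] - rational; roots negated = parameters, x = (-4/9), C = -2.


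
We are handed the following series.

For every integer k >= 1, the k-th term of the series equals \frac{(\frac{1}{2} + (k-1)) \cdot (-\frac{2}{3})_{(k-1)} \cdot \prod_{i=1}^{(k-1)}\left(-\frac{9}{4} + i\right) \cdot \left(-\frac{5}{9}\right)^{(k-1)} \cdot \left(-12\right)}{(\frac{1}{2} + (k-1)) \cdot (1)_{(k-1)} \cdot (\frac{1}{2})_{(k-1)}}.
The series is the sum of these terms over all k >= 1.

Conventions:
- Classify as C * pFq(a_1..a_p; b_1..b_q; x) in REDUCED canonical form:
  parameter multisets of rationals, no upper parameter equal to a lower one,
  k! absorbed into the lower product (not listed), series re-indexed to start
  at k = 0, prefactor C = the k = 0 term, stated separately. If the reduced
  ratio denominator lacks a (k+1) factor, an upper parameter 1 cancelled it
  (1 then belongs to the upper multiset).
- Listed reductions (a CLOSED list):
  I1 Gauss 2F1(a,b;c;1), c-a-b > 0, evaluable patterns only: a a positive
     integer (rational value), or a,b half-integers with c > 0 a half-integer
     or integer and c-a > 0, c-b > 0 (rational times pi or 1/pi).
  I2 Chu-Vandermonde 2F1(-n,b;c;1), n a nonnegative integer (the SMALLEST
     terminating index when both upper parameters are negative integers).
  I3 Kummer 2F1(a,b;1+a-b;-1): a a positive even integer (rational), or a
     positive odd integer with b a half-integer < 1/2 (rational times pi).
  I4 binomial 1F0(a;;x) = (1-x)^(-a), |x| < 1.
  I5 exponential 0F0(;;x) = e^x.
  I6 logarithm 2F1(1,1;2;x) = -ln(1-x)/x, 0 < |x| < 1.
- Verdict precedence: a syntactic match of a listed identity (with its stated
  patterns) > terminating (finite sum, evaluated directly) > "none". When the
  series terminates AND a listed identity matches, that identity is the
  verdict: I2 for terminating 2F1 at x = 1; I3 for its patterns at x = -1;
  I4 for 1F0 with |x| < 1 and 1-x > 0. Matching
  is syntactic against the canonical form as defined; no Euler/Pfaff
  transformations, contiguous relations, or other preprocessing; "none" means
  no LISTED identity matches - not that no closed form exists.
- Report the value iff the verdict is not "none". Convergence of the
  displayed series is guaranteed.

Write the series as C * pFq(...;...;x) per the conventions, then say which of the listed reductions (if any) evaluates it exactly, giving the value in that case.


First insight: from the first term -12: (1)_k (C = -12) is k! itself.
Consecutive-term ratio: r(k) = -\frac{5}{9} * (k-\frac{5}{4}) (k-\frac{2}{3}) / [(k+\frac{1}{2}) (k+1)] ; factor over Q: parameters, x = -\frac{5}{9}, and C = -12.

Classification (C = -12): 2F1 with upper {-\frac{5}{4}, -\frac{2}{3}}, lower {\frac{1}{2}}, argument x = -\frac{5}{9}. Verdict: none. Every listed pattern misses the 2F1 form at -\frac{5}{9}, upper {-\frac{5}{4}, -\frac{2}{3}}.


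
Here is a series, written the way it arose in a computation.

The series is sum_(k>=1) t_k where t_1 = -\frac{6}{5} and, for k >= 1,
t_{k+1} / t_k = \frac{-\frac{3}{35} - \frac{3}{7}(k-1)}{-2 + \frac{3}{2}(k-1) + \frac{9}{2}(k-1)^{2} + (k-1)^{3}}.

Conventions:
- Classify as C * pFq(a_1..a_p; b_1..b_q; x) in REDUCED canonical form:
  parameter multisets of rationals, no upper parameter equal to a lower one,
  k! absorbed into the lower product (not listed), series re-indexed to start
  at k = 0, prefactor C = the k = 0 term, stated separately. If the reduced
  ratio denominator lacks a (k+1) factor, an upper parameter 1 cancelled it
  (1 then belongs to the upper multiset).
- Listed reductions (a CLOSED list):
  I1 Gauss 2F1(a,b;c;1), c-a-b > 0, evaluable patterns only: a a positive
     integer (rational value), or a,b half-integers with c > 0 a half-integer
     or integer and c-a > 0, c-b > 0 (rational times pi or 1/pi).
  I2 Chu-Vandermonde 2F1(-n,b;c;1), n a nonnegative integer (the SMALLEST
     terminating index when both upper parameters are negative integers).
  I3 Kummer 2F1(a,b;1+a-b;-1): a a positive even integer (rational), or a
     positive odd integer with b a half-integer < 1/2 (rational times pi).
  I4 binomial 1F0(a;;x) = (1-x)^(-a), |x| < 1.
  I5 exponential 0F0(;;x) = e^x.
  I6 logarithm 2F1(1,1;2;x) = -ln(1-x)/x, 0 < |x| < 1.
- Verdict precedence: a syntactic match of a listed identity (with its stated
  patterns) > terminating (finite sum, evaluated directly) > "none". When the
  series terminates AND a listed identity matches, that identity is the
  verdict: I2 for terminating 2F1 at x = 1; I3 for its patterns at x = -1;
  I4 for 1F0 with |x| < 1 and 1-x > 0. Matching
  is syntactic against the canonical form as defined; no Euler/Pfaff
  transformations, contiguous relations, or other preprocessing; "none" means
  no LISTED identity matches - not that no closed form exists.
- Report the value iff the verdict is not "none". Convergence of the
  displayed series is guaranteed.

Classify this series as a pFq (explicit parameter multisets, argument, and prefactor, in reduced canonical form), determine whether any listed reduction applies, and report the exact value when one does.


Prefactor -\frac{6}{5}, argument -\frac{3}{7}: 1F2 with upper {\frac{1}{5}} over lower {-\frac{1}{2}, 4}. Verdict: none (x = -\frac{3}{7}): each listed identity misses the multisets {\frac{1}{5}} ; {-\frac{1}{2}, 4}.

The tell: with t_0 = -\frac{6}{5}, factor the ratio over Q (C = -6/5): negated roots = parameters.
Adjacent-term ratio: r(k) = -\frac{3}{7} * (k+\frac{1}{5}) / [(k-\frac{1}{2}) (k+4) (k+1)] - poly over poly, x = -\frac{3}{7} from leading terms; C = -\frac{6}{5} at k = 0.


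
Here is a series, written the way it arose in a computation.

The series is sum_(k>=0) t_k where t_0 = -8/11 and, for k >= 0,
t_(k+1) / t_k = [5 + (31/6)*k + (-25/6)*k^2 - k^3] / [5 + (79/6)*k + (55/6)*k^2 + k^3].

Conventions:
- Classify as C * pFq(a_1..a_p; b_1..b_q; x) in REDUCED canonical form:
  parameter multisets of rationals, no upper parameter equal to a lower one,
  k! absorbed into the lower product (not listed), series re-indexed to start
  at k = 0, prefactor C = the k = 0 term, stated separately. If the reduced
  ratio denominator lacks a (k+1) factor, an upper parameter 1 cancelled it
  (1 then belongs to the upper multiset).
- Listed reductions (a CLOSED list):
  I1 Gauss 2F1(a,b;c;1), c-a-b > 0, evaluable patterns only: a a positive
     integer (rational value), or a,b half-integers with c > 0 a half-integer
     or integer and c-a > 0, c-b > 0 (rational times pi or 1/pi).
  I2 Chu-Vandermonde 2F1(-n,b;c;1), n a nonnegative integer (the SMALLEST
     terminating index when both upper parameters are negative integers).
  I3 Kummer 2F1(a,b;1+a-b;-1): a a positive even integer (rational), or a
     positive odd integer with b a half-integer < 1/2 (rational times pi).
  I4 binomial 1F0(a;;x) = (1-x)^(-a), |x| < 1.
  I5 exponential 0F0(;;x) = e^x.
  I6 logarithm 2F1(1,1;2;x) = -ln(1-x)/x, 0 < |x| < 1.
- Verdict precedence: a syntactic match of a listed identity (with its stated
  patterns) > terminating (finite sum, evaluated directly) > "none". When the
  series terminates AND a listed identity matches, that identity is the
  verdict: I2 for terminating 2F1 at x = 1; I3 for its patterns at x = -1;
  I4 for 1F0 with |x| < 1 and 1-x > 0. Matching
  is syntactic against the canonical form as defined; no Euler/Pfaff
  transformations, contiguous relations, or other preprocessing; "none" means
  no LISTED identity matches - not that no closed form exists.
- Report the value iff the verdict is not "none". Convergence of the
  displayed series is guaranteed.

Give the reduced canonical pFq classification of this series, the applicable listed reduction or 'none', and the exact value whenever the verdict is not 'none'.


Canonical form: C = -8/11 times 2F1 with upper {-3/2, 5}, lower {15/2}, x = -1. Verdict: the Kummer evaluation I3 applies (x = -1; c = 15/2 equals 1+a-b for upper {-3/2, 5}: listed pattern). Exact value: (-4095/8192) * pi.

The tell: t_0 = -8/11 here, and factor the ratio over Q (C = -8/11): negated roots = parameters.
Term ratio: r(k) = (-1) * (k-3/2) (k+5) / [(k+15/2) (k+1)] ; factor over Q: parameters, x = (-1), and C = -8/11.
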